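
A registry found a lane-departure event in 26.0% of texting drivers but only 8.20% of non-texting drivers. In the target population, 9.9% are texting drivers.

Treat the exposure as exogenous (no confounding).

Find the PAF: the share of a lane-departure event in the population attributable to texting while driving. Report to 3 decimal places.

p₁ = 0.26, p₀ = 0.082.
Overall risk P(Y=1) = π·p₁ + (1−π)·p₀ = 0.099×0.26 + 0.901×0.082 = 0.099622.
Under exogeneity, PAF = [P(Y=1) − p₀] / P(Y=1).
PAF = (0.099622 − 0.082) / 0.099622 ≈ 0.1769

PAF ≈ 0.177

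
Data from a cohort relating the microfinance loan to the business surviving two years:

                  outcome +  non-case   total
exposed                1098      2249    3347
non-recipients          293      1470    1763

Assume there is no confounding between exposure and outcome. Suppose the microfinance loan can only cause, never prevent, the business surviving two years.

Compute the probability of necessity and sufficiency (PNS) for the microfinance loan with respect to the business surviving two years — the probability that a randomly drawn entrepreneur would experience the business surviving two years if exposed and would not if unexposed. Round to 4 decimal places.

PNS ≈ 0.1619

p₁ = P(outcome | exposed) = 1098/3347 = 0.32805
p₀ = P(outcome | unexposed) = 293/1763 = 0.16619
Under exogeneity and monotonicity, PNS = p₁ − p₀.
PNS = 0.32805 − 0.16619 = 0.16186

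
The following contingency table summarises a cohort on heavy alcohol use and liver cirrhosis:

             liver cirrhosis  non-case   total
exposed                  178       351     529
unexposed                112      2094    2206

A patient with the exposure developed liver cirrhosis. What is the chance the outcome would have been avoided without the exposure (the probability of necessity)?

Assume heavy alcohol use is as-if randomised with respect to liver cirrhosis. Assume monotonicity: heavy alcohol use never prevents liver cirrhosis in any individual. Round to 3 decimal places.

PN ≈ 0.849

p₁ = P(outcome | exposed) = 178/529 = 0.33648
p₀ = P(outcome | unexposed) = 112/2206 = 0.050771
Under exogeneity and monotonicity, PN = (p₁ − p₀)/p₁.
PN = (0.33648 − 0.050771) / 0.33648 ≈ 0.8491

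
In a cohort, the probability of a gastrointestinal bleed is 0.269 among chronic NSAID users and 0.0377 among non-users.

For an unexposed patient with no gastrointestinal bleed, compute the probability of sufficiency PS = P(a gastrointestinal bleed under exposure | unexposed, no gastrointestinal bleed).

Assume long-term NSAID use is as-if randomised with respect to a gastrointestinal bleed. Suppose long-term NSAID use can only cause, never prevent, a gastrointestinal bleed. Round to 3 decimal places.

Let p₁ = 0.269, p₀ = 0.0377.
Under exogeneity and monotonicity, PS = (p₁ − p₀) / (1 − p₀).
PS = (0.269 − 0.0377) / (1 − 0.0377) = 0.2313 / 0.9623 ≈ 0.2404

PS ≈ 0.240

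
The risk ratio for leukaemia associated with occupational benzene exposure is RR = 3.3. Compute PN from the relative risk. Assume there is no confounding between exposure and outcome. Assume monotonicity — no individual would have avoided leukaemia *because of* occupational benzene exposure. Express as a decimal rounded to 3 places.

Under exogeneity and monotonicity, PN = (RR − 1) / RR = 1 − 1/RR.
PN = (3.3 − 1) / 3.3 = 2.3 / 3.3 ≈ 0.6970

PN ≈ 0.697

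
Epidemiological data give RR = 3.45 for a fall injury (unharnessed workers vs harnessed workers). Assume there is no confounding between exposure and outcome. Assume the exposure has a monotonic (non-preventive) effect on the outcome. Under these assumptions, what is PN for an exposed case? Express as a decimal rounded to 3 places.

Under exogeneity and monotonicity, PN = (RR − 1) / RR = 1 − 1/RR.
PN = (3.45 − 1) / 3.45 = 2.45 / 3.45 ≈ 0.7101

PN ≈ 0.710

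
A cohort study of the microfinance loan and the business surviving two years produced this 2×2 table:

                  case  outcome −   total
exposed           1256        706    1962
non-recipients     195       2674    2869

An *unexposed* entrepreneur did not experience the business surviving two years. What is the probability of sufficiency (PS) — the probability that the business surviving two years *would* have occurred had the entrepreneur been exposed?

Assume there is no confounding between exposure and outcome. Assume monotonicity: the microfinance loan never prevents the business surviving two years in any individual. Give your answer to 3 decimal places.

PS ≈ 0.614

p₁ = P(outcome | exposed) = 1256/1962 = 0.64016
p₀ = P(outcome | unexposed) = 195/2869 = 0.067968
Under exogeneity and monotonicity, PS = (p₁ − p₀)/(1 − p₀).
PS = (0.64016 − 0.067968) / 0.93203 ≈ 0.6139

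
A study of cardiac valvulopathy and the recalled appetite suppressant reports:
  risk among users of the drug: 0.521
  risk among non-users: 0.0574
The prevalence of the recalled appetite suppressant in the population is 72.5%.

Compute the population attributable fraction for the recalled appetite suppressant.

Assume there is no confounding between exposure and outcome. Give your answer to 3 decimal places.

Let p₁ = 0.521, p₀ = 0.0574.
Overall risk P(Y=1) = π·p₁ + (1−π)·p₀ = 0.725×0.521 + 0.275×0.0574 = 0.39351.
Under exogeneity, PAF = [P(Y=1) − p₀] / P(Y=1).
PAF = (0.39351 − 0.0574) / 0.39351 ≈ 0.8541

PAF ≈ 0.854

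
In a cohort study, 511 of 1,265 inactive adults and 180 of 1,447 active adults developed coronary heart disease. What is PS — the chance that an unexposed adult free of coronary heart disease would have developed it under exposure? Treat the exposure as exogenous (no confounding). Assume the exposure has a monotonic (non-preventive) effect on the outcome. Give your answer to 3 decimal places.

PS ≈ 0.319

p₁ = P(outcome | exposed) = 511/1265 = 0.40395
p₀ = P(outcome | unexposed) = 180/1447 = 0.1244
Under exogeneity and monotonicity, PS = (p₁ − p₀) / (1 − p₀).
PS = (0.40395 − 0.1244) / (1 − 0.1244) = 0.27956 / 0.8756 ≈ 0.3193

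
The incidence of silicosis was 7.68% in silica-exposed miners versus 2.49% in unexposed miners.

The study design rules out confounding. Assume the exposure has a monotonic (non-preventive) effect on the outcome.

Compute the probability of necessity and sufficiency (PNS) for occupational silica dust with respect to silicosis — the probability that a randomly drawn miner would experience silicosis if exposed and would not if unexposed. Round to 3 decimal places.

PNS ≈ 0.052

p₁ = 0.0768, p₀ = 0.0249.
Under exogeneity and monotonicity, PNS = p₁ − p₀.
PNS = 0.0768 − 0.0249 = 0.0519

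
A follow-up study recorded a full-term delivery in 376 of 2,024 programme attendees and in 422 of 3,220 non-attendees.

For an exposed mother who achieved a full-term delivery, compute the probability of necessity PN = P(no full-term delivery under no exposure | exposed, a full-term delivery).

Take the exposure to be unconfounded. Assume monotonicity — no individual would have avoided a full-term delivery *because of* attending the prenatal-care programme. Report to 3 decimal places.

p₁ = P(outcome | exposed) = 376/2024 = 0.18577
p₀ = P(outcome | unexposed) = 422/3220 = 0.13106
Under exogeneity and monotonicity, PN = (p₁ − p₀) / p₁.
PN = (0.18577 − 0.13106) / 0.18577 = 0.054715 / 0.18577 ≈ 0.2945

PN ≈ 0.295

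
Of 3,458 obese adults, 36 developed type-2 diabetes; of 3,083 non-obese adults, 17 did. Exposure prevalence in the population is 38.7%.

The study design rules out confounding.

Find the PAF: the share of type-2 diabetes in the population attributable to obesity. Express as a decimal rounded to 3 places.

p₁ = P(outcome | exposed) = 36/3458 = 0.010411
p₀ = P(outcome | unexposed) = 17/3083 = 0.0055141
Overall risk P(Y=1) = π·p₁ + (1−π)·p₀ = 0.387×0.010411 + 0.613×0.0055141 = 0.0074091.
Under exogeneity, PAF = [P(Y=1) − p₀] / P(Y=1).
PAF = (0.0074091 − 0.0055141) / 0.0074091 ≈ 0.2558

PAF ≈ 0.256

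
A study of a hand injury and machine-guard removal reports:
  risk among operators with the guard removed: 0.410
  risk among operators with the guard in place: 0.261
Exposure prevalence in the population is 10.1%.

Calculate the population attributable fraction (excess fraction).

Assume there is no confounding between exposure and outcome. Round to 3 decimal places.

Let p₁ = 0.41, p₀ = 0.261.
Overall risk P(Y=1) = π·p₁ + (1−π)·p₀ = 0.101×0.41 + 0.899×0.261 = 0.27605.
Under exogeneity, PAF = [P(Y=1) − p₀] / P(Y=1).
PAF = (0.27605 − 0.261) / 0.27605 ≈ 0.0545

PAF ≈ 0.055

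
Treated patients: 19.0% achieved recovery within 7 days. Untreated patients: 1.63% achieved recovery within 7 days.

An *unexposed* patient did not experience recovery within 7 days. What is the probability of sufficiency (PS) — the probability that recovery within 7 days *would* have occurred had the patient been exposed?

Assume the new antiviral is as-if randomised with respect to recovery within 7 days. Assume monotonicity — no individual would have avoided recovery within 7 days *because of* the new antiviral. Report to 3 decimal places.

p₁ = 0.19, p₀ = 0.0163.
Under exogeneity and monotonicity, PS = (p₁ − p₀) / (1 − p₀).
PS = (0.19 − 0.0163) / (1 − 0.0163) = 0.1737 / 0.9837 ≈ 0.1766

PS ≈ 0.177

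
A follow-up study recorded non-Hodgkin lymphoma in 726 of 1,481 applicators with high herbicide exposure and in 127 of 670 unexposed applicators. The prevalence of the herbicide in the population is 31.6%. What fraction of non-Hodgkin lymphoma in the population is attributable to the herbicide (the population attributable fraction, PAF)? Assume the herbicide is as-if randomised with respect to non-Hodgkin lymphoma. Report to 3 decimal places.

PAF ≈ 0.334

p₁ = P(outcome | exposed) = 726/1481 = 0.49021
p₀ = P(outcome | unexposed) = 127/670 = 0.18955
Overall risk P(Y=1) = π·p₁ + (1−π)·p₀ = 0.316×0.49021 + 0.684×0.18955 = 0.28456.
Under exogeneity, PAF = [P(Y=1) − p₀] / P(Y=1).
PAF = (0.28456 − 0.18955) / 0.28456 ≈ 0.3339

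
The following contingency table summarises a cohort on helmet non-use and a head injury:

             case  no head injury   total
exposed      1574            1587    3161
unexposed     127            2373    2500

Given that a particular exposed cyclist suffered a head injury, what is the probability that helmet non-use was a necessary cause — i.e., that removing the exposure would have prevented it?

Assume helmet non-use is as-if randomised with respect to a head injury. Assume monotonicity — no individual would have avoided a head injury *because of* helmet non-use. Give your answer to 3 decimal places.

PN ≈ 0.898

p₁ = P(outcome | exposed) = 1574/3161 = 0.49794
p₀ = P(outcome | unexposed) = 127/2500 = 0.0508
Under exogeneity and monotonicity, PN = (p₁ − p₀) / p₁.
PN = (0.49794 − 0.0508) / 0.49794 = 0.44714 / 0.49794 ≈ 0.8980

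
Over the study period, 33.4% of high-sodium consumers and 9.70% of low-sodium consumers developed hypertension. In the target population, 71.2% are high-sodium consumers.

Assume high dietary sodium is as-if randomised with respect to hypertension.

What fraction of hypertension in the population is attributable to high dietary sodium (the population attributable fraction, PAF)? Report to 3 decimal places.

PAF ≈ 0.635

p₁ = 0.334, p₀ = 0.097.
Overall risk P(Y=1) = π·p₁ + (1−π)·p₀ = 0.712×0.334 + 0.288×0.097 = 0.26574.
Under exogeneity, PAF = [P(Y=1) − p₀] / P(Y=1).
PAF = (0.26574 − 0.097) / 0.26574 ≈ 0.6350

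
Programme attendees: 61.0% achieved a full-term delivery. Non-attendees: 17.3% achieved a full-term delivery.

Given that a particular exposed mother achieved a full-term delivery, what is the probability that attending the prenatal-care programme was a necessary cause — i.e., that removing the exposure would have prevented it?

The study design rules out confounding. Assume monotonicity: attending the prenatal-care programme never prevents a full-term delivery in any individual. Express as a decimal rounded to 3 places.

p₁ = 0.61, p₀ = 0.173.
Under exogeneity and monotonicity, PN = (p₁ − p₀) / p₁.
PN = (0.61 − 0.173) / 0.61 = 0.437 / 0.61 ≈ 0.7164

PN ≈ 0.716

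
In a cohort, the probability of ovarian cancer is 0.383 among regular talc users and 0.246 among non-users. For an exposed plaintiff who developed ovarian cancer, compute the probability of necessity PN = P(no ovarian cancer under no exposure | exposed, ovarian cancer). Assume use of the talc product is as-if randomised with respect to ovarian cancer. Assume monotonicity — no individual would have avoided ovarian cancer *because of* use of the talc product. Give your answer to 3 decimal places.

Let p₁ = 0.383, p₀ = 0.246.
Under exogeneity and monotonicity, PN = (p₁ − p₀) / p₁.
PN = (0.383 − 0.246) / 0.383 = 0.137 / 0.383 ≈ 0.3577

PN ≈ 0.358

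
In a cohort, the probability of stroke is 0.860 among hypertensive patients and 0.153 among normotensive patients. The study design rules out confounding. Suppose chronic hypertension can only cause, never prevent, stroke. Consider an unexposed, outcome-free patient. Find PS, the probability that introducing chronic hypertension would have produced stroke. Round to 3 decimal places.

Let p₁ = 0.86, p₀ = 0.153.
Under exogeneity and monotonicity, PS = (p₁ − p₀) / (1 − p₀).
PS = (0.86 − 0.153) / (1 − 0.153) = 0.707 / 0.847 ≈ 0.8347

PS ≈ 0.835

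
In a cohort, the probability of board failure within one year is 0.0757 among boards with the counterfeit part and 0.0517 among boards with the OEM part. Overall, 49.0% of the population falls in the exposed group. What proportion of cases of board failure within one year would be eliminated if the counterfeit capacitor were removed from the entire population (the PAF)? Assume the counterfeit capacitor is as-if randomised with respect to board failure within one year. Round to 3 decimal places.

Let p₁ = 0.0757, p₀ = 0.0517.
Overall risk P(Y=1) = π·p₁ + (1−π)·p₀ = 0.49×0.0757 + 0.51×0.0517 = 0.06346.
Under exogeneity, PAF = [P(Y=1) − p₀] / P(Y=1).
PAF = (0.06346 − 0.0517) / 0.06346 ≈ 0.1853

PAF ≈ 0.185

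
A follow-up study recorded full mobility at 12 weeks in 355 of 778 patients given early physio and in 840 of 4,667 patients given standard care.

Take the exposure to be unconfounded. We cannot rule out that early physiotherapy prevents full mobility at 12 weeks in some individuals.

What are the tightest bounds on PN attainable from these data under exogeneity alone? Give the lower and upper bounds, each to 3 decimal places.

0.606 ≤ PN ≤ 1.000

p₁ = P(outcome | exposed) = 355/778 = 0.4563
p₀ = P(outcome | unexposed) = 840/4667 = 0.17999
Under exogeneity alone the bounds on PN are max{0,(p₁−p₀)/p₁} ≤ PN ≤ min{1,(1−p₀)/p₁}.
  lower = (p₁ − p₀)/p₁ = 0.27631 / 0.4563 ≈ 0.6055
  upper = min{1, (1 − p₀)/p₁} = 0.82001 / 0.4563 ≈ 1.7971 → capped at 1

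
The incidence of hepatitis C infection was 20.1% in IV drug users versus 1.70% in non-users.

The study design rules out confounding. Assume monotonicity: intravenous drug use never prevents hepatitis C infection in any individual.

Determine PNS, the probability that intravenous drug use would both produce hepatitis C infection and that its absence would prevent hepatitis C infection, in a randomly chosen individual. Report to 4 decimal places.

PNS ≈ 0.1840

p₁ = 0.201, p₀ = 0.017.
Under exogeneity and monotonicity, PNS = p₁ − p₀.
PNS = 0.201 − 0.017 = 0.184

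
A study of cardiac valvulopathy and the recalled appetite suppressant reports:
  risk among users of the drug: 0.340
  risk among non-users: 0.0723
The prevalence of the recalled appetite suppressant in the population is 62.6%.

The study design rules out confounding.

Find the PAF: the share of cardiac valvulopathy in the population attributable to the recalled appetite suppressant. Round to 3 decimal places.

PAF ≈ 0.699

Let p₁ = 0.34, p₀ = 0.0723.
Overall risk P(Y=1) = π·p₁ + (1−π)·p₀ = 0.626×0.34 + 0.374×0.0723 = 0.23988.
Under exogeneity, PAF = [P(Y=1) − p₀] / P(Y=1).
PAF = (0.23988 − 0.0723) / 0.23988 ≈ 0.6986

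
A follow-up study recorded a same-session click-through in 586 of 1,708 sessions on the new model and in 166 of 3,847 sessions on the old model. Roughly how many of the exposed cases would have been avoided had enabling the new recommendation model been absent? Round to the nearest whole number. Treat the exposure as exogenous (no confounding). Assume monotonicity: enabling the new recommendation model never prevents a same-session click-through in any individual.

about 512 cases

p₁ = P(outcome | exposed) = 586/1708 = 0.34309
p₀ = P(outcome | unexposed) = 166/3847 = 0.043151
PN = (p₁ − p₀)/p₁ = (0.34309 − 0.043151) / 0.34309 ≈ 0.87423.
Attributable cases ≈ PN × (exposed cases) = 0.87423 × 586 ≈ 512.30.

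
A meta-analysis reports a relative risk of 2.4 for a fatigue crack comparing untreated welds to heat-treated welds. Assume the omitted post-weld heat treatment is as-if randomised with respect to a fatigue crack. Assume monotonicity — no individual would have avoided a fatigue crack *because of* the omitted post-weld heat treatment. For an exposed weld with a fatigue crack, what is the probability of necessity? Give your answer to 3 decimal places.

PN ≈ 0.583

Under exogeneity and monotonicity, PN = (RR − 1) / RR = 1 − 1/RR.
PN = (2.4 − 1) / 2.4 = 1.4 / 2.4 ≈ 0.5833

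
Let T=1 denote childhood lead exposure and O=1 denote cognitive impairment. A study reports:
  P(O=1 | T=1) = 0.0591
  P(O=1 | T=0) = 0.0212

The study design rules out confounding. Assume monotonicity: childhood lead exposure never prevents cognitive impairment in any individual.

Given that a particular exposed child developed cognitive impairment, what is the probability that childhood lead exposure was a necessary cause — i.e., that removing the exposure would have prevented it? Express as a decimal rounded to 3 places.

Let p₁ = 0.0591, p₀ = 0.0212.
Under exogeneity and monotonicity, PN = (p₁ − p₀) / p₁.
PN = (0.0591 − 0.0212) / 0.0591 = 0.0379 / 0.0591 ≈ 0.6413

PN ≈ 0.641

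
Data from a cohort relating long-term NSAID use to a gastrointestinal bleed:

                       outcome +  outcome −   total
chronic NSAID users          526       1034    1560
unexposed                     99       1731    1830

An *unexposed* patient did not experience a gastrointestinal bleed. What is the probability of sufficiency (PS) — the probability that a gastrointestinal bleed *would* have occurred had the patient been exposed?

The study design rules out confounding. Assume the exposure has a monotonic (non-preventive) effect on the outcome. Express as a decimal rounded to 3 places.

p₁ = P(outcome | exposed) = 526/1560 = 0.33718
p₀ = P(outcome | unexposed) = 99/1830 = 0.054098
Under exogeneity and monotonicity, PS = (p₁ − p₀)/(1 − p₀).
PS = (0.33718 − 0.054098) / 0.9459 ≈ 0.2993

PS ≈ 0.299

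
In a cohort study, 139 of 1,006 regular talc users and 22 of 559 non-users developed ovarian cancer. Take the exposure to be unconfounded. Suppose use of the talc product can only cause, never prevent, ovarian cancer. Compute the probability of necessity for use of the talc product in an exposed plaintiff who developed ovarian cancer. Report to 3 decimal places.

PN ≈ 0.715

p₁ = P(outcome | exposed) = 139/1006 = 0.13817
p₀ = P(outcome | unexposed) = 22/559 = 0.039356
Under exogeneity and monotonicity, PN = (p₁ − p₀) / p₁.
PN = (0.13817 − 0.039356) / 0.13817 = 0.098815 / 0.13817 ≈ 0.7152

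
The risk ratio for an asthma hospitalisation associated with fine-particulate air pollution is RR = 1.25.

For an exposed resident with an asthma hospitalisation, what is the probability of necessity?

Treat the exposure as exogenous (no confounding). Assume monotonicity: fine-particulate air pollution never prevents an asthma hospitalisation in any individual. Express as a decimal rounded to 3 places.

PN ≈ 0.200

Under exogeneity and monotonicity, PN = (RR − 1) / RR = 1 − 1/RR.
PN = (1.25 − 1) / 1.25 = 0.25 / 1.25 ≈ 0.2000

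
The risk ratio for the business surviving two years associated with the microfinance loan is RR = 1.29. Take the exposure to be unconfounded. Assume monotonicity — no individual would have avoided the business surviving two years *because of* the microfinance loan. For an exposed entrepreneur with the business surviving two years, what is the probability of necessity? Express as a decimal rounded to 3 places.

PN ≈ 0.225

Under exogeneity and monotonicity, PN = (RR − 1) / RR = 1 − 1/RR.
PN = (1.29 − 1) / 1.29 = 0.29 / 1.29 ≈ 0.2248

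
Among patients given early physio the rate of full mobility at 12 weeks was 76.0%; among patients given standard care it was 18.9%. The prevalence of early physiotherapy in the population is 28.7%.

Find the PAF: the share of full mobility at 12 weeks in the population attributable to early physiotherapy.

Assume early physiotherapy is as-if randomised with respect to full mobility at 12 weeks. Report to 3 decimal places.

PAF ≈ 0.464

p₁ = 0.76, p₀ = 0.189.
Overall risk P(Y=1) = π·p₁ + (1−π)·p₀ = 0.287×0.76 + 0.713×0.189 = 0.35288.
Under exogeneity, PAF = [P(Y=1) − p₀] / P(Y=1).
PAF = (0.35288 − 0.189) / 0.35288 ≈ 0.4644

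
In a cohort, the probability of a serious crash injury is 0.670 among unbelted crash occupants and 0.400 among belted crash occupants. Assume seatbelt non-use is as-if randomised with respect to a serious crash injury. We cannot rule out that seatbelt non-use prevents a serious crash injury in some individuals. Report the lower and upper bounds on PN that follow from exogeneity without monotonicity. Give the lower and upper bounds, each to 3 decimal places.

Let p₁ = 0.67, p₀ = 0.4.
Under exogeneity alone the bounds on PN are max{0,(p₁−p₀)/p₁} ≤ PN ≤ min{1,(1−p₀)/p₁}.
  lower = (p₁ − p₀)/p₁ = 0.27 / 0.67 ≈ 0.4030
  upper = min{1, (1 − p₀)/p₁} = 0.6 / 0.67 ≈ 0.8955

0.403 ≤ PN ≤ 0.896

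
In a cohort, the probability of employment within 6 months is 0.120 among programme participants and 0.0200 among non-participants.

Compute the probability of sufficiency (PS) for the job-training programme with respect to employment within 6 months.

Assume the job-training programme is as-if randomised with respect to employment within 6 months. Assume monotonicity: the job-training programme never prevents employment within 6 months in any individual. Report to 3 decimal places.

Let p₁ = 0.12, p₀ = 0.02.
Under exogeneity and monotonicity, PS = (p₁ − p₀) / (1 − p₀).
PS = (0.12 − 0.02) / (1 − 0.02) = 0.1 / 0.98 ≈ 0.1020

PS ≈ 0.102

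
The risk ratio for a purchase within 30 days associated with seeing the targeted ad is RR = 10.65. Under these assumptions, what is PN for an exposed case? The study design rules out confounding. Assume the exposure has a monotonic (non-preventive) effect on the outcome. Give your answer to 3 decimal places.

PN ≈ 0.906

Under exogeneity and monotonicity, PN = (RR − 1) / RR = 1 − 1/RR.
PN = (10.65 − 1) / 10.65 = 9.65 / 10.65 ≈ 0.9061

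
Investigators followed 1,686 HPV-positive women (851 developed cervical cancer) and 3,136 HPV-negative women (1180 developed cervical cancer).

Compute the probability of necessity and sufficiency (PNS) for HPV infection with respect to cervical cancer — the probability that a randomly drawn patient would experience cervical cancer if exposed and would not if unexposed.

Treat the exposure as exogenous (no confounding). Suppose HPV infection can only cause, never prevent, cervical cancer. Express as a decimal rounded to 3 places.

p₁ = P(outcome | exposed) = 851/1686 = 0.50474
p₀ = P(outcome | unexposed) = 1180/3136 = 0.37628
Under exogeneity and monotonicity, PNS = p₁ − p₀.
PNS = 0.50474 − 0.37628 = 0.12847

PNS ≈ 0.128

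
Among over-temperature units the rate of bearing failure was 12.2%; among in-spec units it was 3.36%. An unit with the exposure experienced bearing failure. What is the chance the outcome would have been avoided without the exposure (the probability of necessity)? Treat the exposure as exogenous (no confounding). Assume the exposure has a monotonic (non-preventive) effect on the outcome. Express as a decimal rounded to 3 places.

PN ≈ 0.725

p₁ = 0.122, p₀ = 0.0336.
Under exogeneity and monotonicity, PN = (p₁ − p₀) / p₁.
PN = (0.122 − 0.0336) / 0.122 = 0.0884 / 0.122 ≈ 0.7246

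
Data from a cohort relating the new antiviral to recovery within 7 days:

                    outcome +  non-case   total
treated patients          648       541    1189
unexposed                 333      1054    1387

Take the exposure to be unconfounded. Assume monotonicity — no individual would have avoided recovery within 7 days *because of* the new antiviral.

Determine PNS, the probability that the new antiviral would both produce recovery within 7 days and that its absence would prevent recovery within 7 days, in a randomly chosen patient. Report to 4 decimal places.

p₁ = P(outcome | exposed) = 648/1189 = 0.545
p₀ = P(outcome | unexposed) = 333/1387 = 0.24009
Under exogeneity and monotonicity, PNS = p₁ − p₀.
PNS = 0.545 − 0.24009 = 0.30491

PNS ≈ 0.3049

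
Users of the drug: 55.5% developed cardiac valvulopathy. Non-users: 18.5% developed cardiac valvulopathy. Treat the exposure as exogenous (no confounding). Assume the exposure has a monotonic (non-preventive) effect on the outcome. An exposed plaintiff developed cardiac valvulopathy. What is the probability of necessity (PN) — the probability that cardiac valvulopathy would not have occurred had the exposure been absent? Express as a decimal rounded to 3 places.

PN ≈ 0.667

p₁ = 0.555, p₀ = 0.185.
Under exogeneity and monotonicity, PN = (p₁ − p₀) / p₁.
PN = (0.555 − 0.185) / 0.555 = 0.37 / 0.555 ≈ 0.6667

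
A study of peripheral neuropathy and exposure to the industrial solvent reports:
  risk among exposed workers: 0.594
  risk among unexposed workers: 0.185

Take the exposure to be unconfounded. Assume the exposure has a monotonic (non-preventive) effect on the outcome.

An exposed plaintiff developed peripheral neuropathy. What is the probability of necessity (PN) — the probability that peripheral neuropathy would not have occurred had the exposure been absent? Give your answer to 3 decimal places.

Let p₁ = 0.594, p₀ = 0.185.
Under exogeneity and monotonicity, PN = (p₁ − p₀) / p₁.
PN = (0.594 − 0.185) / 0.594 = 0.409 / 0.594 ≈ 0.6886

PN ≈ 0.689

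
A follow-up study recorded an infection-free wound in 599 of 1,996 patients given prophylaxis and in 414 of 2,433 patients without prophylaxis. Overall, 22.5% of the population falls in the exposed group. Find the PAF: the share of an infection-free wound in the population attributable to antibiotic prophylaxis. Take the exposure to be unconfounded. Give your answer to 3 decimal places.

p₁ = P(outcome | exposed) = 599/1996 = 0.3001
p₀ = P(outcome | unexposed) = 414/2433 = 0.17016
Overall risk P(Y=1) = π·p₁ + (1−π)·p₀ = 0.225×0.3001 + 0.775×0.17016 = 0.1994.
Under exogeneity, PAF = [P(Y=1) − p₀] / P(Y=1).
PAF = (0.1994 − 0.17016) / 0.1994 ≈ 0.1466

PAF ≈ 0.147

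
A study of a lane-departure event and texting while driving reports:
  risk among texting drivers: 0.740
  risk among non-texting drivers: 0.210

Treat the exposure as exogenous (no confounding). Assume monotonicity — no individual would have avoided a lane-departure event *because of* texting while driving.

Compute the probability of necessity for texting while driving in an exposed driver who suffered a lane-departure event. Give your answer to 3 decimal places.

Let p₁ = 0.74, p₀ = 0.21.
Under exogeneity and monotonicity, PN = (p₁ − p₀) / p₁.
PN = (0.74 − 0.21) / 0.74 = 0.53 / 0.74 ≈ 0.7162

PN ≈ 0.716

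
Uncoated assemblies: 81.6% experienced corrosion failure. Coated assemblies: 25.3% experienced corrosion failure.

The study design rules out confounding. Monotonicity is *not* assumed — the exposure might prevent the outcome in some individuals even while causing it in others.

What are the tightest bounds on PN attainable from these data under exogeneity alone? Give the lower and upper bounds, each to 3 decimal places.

0.690 ≤ PN ≤ 0.915

p₁ = 0.816, p₀ = 0.253.
Under exogeneity alone the bounds on PN are max{0,(p₁−p₀)/p₁} ≤ PN ≤ min{1,(1−p₀)/p₁}.
  lower = (p₁ − p₀)/p₁ = 0.563 / 0.816 ≈ 0.6900
  upper = min{1, (1 − p₀)/p₁} = 0.747 / 0.816 ≈ 0.9154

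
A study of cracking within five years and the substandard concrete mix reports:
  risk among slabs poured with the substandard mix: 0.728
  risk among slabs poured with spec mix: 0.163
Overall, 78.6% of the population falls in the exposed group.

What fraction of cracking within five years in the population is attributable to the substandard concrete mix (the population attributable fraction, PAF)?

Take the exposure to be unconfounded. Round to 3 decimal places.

Let p₁ = 0.728, p₀ = 0.163.
Overall risk P(Y=1) = π·p₁ + (1−π)·p₀ = 0.786×0.728 + 0.214×0.163 = 0.60709.
Under exogeneity, PAF = [P(Y=1) − p₀] / P(Y=1).
PAF = (0.60709 − 0.163) / 0.60709 ≈ 0.7315

PAF ≈ 0.732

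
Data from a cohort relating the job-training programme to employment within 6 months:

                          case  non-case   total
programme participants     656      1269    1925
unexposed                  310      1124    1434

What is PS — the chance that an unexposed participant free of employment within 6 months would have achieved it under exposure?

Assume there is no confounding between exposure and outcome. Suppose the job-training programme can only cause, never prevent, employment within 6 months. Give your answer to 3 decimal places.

PS ≈ 0.159

p₁ = P(outcome | exposed) = 656/1925 = 0.34078
p₀ = P(outcome | unexposed) = 310/1434 = 0.21618
Under exogeneity and monotonicity, PS = (p₁ − p₀) / (1 − p₀).
PS = (0.34078 − 0.21618) / (1 − 0.21618) = 0.1246 / 0.78382 ≈ 0.1590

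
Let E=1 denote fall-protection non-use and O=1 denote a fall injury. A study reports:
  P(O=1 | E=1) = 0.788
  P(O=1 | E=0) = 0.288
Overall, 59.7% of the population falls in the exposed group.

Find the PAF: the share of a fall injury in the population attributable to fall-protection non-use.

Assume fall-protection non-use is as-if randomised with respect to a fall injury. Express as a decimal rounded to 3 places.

Let p₁ = 0.788, p₀ = 0.288.
Overall risk P(Y=1) = π·p₁ + (1−π)·p₀ = 0.597×0.788 + 0.403×0.288 = 0.5865.
Under exogeneity, PAF = [P(Y=1) − p₀] / P(Y=1).
PAF = (0.5865 − 0.288) / 0.5865 ≈ 0.5090

PAF ≈ 0.509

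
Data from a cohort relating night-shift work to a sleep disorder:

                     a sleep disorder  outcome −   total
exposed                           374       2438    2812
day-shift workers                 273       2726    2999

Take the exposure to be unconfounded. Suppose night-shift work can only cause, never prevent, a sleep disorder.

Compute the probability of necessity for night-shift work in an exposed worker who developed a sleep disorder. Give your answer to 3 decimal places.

p₁ = P(outcome | exposed) = 374/2812 = 0.133
p₀ = P(outcome | unexposed) = 273/2999 = 0.09103
Under exogeneity and monotonicity, PN = (p₁ − p₀)/p₁.
PN = (0.133 − 0.09103) / 0.133 ≈ 0.3156

PN ≈ 0.316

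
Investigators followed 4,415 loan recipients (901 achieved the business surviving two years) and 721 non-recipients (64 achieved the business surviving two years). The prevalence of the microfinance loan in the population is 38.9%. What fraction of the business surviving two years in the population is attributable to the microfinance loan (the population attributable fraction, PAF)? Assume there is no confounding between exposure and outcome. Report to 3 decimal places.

p₁ = P(outcome | exposed) = 901/4415 = 0.20408
p₀ = P(outcome | unexposed) = 64/721 = 0.088766
Overall risk P(Y=1) = π·p₁ + (1−π)·p₀ = 0.389×0.20408 + 0.611×0.088766 = 0.13362.
Under exogeneity, PAF = [P(Y=1) − p₀] / P(Y=1).
PAF = (0.13362 − 0.088766) / 0.13362 ≈ 0.3357

PAF ≈ 0.336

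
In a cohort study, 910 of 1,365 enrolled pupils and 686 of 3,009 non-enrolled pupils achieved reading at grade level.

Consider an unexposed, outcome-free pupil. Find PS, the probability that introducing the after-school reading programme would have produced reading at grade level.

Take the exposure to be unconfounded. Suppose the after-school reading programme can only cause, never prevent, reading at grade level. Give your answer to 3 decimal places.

p₁ = P(outcome | exposed) = 910/1365 = 0.66667
p₀ = P(outcome | unexposed) = 686/3009 = 0.22798
Under exogeneity and monotonicity, PS = (p₁ − p₀) / (1 − p₀).
PS = (0.66667 − 0.22798) / (1 − 0.22798) = 0.43868 / 0.77202 ≈ 0.5682

PS ≈ 0.568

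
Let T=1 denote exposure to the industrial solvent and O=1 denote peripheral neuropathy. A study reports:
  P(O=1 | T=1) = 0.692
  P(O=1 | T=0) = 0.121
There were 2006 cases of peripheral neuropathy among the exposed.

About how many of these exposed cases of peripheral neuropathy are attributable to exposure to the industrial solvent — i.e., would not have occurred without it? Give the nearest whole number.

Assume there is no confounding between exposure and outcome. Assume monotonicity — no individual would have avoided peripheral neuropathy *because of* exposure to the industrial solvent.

about 1655 cases

Let p₁ = 0.692, p₀ = 0.121.
PN = (p₁ − p₀)/p₁ = (0.692 − 0.121) / 0.692 ≈ 0.82514.
Attributable cases ≈ PN × (exposed cases) = 0.82514 × 2006 ≈ 1655.24.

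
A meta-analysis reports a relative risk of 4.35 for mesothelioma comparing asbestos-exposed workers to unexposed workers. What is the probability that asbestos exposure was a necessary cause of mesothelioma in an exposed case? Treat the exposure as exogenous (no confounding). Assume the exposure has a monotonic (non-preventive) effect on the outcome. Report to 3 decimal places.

PN ≈ 0.770

Under exogeneity and monotonicity, PN = (RR − 1) / RR = 1 − 1/RR.
PN = (4.35 − 1) / 4.35 = 3.35 / 4.35 ≈ 0.7701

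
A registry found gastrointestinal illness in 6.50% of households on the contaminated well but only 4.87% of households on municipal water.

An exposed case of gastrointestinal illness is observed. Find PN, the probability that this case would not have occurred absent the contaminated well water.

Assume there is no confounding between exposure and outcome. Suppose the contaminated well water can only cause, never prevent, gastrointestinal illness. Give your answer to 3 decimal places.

PN ≈ 0.251

p₁ = 0.065, p₀ = 0.0487.
Under exogeneity and monotonicity, PN = (p₁ − p₀) / p₁.
PN = (0.065 − 0.0487) / 0.065 = 0.0163 / 0.065 ≈ 0.2508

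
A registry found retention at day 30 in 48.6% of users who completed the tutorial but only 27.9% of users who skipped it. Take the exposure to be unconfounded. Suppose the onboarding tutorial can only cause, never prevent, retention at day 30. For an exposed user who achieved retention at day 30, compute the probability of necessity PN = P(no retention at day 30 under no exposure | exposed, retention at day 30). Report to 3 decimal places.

PN ≈ 0.426

p₁ = 0.486, p₀ = 0.279.
Under exogeneity and monotonicity, PN = (p₁ − p₀) / p₁.
PN = (0.486 − 0.279) / 0.486 = 0.207 / 0.486 ≈ 0.4259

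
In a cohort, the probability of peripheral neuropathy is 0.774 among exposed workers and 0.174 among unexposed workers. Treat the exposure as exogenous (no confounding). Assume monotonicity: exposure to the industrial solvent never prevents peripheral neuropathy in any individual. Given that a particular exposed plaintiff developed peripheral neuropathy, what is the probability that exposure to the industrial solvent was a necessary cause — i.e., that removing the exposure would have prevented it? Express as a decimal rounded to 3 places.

PN ≈ 0.775

Let p₁ = 0.774, p₀ = 0.174.
Under exogeneity and monotonicity, PN = (p₁ − p₀) / p₁.
PN = (0.774 − 0.174) / 0.774 = 0.6 / 0.774 ≈ 0.7752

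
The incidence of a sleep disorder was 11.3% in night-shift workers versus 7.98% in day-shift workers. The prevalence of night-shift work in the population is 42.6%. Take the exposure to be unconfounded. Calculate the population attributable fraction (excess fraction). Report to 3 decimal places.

PAF ≈ 0.151

p₁ = 0.113, p₀ = 0.0798.
Overall risk P(Y=1) = π·p₁ + (1−π)·p₀ = 0.426×0.113 + 0.574×0.0798 = 0.093943.
Under exogeneity, PAF = [P(Y=1) − p₀] / P(Y=1).
PAF = (0.093943 − 0.0798) / 0.093943 ≈ 0.1506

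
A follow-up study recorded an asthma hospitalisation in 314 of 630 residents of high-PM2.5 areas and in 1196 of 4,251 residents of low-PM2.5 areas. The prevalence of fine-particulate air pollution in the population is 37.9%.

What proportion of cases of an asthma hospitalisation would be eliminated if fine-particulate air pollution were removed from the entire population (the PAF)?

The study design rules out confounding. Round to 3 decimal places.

p₁ = P(outcome | exposed) = 314/630 = 0.49841
p₀ = P(outcome | unexposed) = 1196/4251 = 0.28135
Overall risk P(Y=1) = π·p₁ + (1−π)·p₀ = 0.379×0.49841 + 0.621×0.28135 = 0.36361.
Under exogeneity, PAF = [P(Y=1) − p₀] / P(Y=1).
PAF = (0.36361 − 0.28135) / 0.36361 ≈ 0.2263

PAF ≈ 0.226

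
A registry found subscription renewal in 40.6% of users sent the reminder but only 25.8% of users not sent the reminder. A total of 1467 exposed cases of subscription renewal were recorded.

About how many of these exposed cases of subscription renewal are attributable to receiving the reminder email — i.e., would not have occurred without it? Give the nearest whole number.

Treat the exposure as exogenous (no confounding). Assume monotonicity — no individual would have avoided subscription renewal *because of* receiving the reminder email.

p₁ = 0.406, p₀ = 0.258.
PN = (p₁ − p₀)/p₁ = (0.406 − 0.258) / 0.406 ≈ 0.36453.
Attributable cases ≈ PN × (exposed cases) = 0.36453 × 1467 ≈ 534.77.

about 535 cases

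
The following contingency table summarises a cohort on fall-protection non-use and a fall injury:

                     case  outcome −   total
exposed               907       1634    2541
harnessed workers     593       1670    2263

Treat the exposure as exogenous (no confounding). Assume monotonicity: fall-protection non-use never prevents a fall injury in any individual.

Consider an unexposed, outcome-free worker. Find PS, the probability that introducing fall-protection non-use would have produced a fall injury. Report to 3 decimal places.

PS ≈ 0.129

p₁ = P(outcome | exposed) = 907/2541 = 0.35695
p₀ = P(outcome | unexposed) = 593/2263 = 0.26204
Under exogeneity and monotonicity, PS = (p₁ − p₀)/(1 − p₀).
PS = (0.35695 − 0.26204) / 0.73796 ≈ 0.1286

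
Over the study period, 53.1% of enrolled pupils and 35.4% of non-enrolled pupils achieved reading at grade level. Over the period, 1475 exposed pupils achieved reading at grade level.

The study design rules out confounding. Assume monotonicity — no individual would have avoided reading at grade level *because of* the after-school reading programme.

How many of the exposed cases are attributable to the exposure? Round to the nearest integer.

about 492 cases

p₁ = 0.531, p₀ = 0.354.
PN = (p₁ − p₀)/p₁ = (0.531 − 0.354) / 0.531 ≈ 0.33333.
Attributable cases ≈ PN × (exposed cases) = 0.33333 × 1475 ≈ 491.67.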